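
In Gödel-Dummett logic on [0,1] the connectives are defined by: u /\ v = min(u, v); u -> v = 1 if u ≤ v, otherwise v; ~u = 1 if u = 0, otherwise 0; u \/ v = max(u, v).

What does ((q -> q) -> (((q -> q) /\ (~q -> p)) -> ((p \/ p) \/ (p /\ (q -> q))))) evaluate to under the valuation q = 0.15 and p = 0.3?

(q -> q): 0.15 ≤ 0.15, so result = 1
(q -> q): 0.15 ≤ 0.15, so result = 1
~q: Gödel ¬ of 0.15 = 0 (operand ≠ 0)
(~q -> p): 0 ≤ 0.3, so result = 1
((q -> q) /\ (~q -> p)) = min(1, 1) = 1
(p \/ p) = max(0.3, 0.3) = 0.3
(q -> q): 0.15 ≤ 0.15, so result = 1
(p /\ (q -> q)) = min(0.3, 1) = 0.3
((p \/ p) \/ (p /\ (q -> q))) = max(0.3, 0.3) = 0.3
(((q -> q) /\ (~q -> p)) -> ((p \/ p) \/ (p /\ (q -> q)))): 1 > 0.3, so result = 0.3
((q -> q) -> (((q -> q) /\ (~q -> p)) -> ((p \/ p) \/ (p /\ (q -> q))))): 1 > 0.3, so result = 0.3

0.30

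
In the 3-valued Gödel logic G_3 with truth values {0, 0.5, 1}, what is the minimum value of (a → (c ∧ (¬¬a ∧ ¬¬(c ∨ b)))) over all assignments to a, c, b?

0.00

The minimum is attained at a = 0.5, c = 0, b = 0:
  ¬a: Gödel ¬ of 0.5 = 0 (operand ≠ 0)
  ¬¬a: Gödel ¬ of 0 = 1 (operand is 0)
  (c ∨ b) = max(0, 0) = 0
  ¬(c ∨ b): Gödel ¬ of 0 = 1 (operand is 0)
  ¬¬(c ∨ b): Gödel ¬ of 1 = 0 (operand ≠ 0)
  (¬¬a ∧ ¬¬(c ∨ b)) = min(1, 0) = 0
  (c ∧ (¬¬a ∧ ¬¬(c ∨ b))) = min(0, 0) = 0
  (a → (c ∧ (¬¬a ∧ ¬¬(c ∨ b)))): 0.5 > 0, so result = 0
Checking all 27 assignments confirms none give a value below 0.00.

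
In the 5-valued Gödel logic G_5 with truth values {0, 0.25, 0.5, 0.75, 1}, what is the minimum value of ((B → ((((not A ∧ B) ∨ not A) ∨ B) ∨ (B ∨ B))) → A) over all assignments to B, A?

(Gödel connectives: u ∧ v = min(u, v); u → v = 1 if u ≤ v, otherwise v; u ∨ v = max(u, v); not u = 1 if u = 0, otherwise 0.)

The minimum is attained at B = 0, A = 0:
  not A: Gödel ¬ of 0 = 1 (operand is 0)
  (not A ∧ B) = min(1, 0) = 0
  not A: Gödel ¬ of 0 = 1 (operand is 0)
  ((not A ∧ B) ∨ not A) = max(0, 1) = 1
  (((not A ∧ B) ∨ not A) ∨ B) = max(1, 0) = 1
  (B ∨ B) = max(0, 0) = 0
  ((((not A ∧ B) ∨ not A) ∨ B) ∨ (B ∨ B)) = max(1, 0) = 1
  (B → ((((not A ∧ B) ∨ not A) ∨ B) ∨ (B ∨ B))): 0 ≤ 1, so result = 1
  ((B → ((((not A ∧ B) ∨ not A) ∨ B) ∨ (B ∨ B))) → A): 1 > 0, so result = 0
Checking all 25 assignments confirms none give a value below 0.00.

0.00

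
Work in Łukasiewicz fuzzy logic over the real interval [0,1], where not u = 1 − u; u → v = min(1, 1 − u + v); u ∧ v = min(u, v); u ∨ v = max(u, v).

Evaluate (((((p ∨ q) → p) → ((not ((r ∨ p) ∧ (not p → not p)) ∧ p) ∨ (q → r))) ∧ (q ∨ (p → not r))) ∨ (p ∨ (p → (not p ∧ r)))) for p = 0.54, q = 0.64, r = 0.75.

0.92

(p ∨ q) = max(0.54, 0.64) = 0.64
((p ∨ q) → p): min(1, 1 − 0.64 + 0.54) = 0.9
(r ∨ p) = max(0.75, 0.54) = 0.75
not p: Łukasiewicz ¬ gives 1 − 0.54 = 0.46
not p: Łukasiewicz ¬ gives 1 − 0.54 = 0.46
(not p → not p): min(1, 1 − 0.46 + 0.46) = 1
((r ∨ p) ∧ (not p → not p)) = min(0.75, 1) = 0.75
not ((r ∨ p) ∧ (not p → not p)): Łukasiewicz ¬ gives 1 − 0.75 = 0.25
(not ((r ∨ p) ∧ (not p → not p)) ∧ p) = min(0.25, 0.54) = 0.25
(q → r): min(1, 1 − 0.64 + 0.75) = 1
((not ((r ∨ p) ∧ (not p → not p)) ∧ p) ∨ (q → r)) = max(0.25, 1) = 1
(((p ∨ q) → p) → ((not ((r ∨ p) ∧ (not p → not p)) ∧ p) ∨ (q → r))): min(1, 1 − 0.9 + 1) = 1
not r: Łukasiewicz ¬ gives 1 − 0.75 = 0.25
(p → not r): min(1, 1 − 0.54 + 0.25) = 0.71
(q ∨ (p → not r)) = max(0.64, 0.71) = 0.71
((((p ∨ q) → p) → ((not ((r ∨ p) ∧ (not p → not p)) ∧ p) ∨ (q → r))) ∧ (q ∨ (p → not r))) = min(1, 0.71) = 0.71
not p: Łukasiewicz ¬ gives 1 − 0.54 = 0.46
(not p ∧ r) = min(0.46, 0.75) = 0.46
(p → (not p ∧ r)): min(1, 1 − 0.54 + 0.46) = 0.92
(p ∨ (p → (not p ∧ r))) = max(0.54, 0.92) = 0.92
(((((p ∨ q) → p) → ((not ((r ∨ p) ∧ (not p → not p)) ∧ p) ∨ (q → r))) ∧ (q ∨ (p → not r))) ∨ (p ∨ (p → (not p ∧ r)))) = max(0.71, 0.92) = 0.92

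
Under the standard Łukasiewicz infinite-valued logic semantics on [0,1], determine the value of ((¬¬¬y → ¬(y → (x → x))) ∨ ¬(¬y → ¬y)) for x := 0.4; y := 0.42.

¬y: Łukasiewicz ¬ gives 1 − 0.42 = 0.58
¬¬y: Łukasiewicz ¬ gives 1 − 0.58 = 0.42
¬¬¬y: Łukasiewicz ¬ gives 1 − 0.42 = 0.58
(x → x): min(1, 1 − 0.4 + 0.4) = 1
(y → (x → x)): min(1, 1 − 0.42 + 1) = 1
¬(y → (x → x)): Łukasiewicz ¬ gives 1 − 1 = 0
(¬¬¬y → ¬(y → (x → x))): min(1, 1 − 0.58 + 0) = 0.42
¬y: Łukasiewicz ¬ gives 1 − 0.42 = 0.58
¬y: Łukasiewicz ¬ gives 1 − 0.42 = 0.58
(¬y → ¬y): min(1, 1 − 0.58 + 0.58) = 1
¬(¬y → ¬y): Łukasiewicz ¬ gives 1 − 1 = 0
((¬¬¬y → ¬(y → (x → x))) ∨ ¬(¬y → ¬y)) = max(0.42, 0) = 0.42

0.42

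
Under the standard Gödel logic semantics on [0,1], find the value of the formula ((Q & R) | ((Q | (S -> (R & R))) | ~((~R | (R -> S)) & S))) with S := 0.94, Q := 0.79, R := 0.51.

(Q & R) = min(0.79, 0.51) = 0.51
(R & R) = min(0.51, 0.51) = 0.51
(S -> (R & R)): 0.94 > 0.51, so result = 0.51
(Q | (S -> (R & R))) = max(0.79, 0.51) = 0.79
~R: Gödel ¬ of 0.51 = 0 (operand ≠ 0)
(R -> S): 0.51 ≤ 0.94, so result = 1
(~R | (R -> S)) = max(0, 1) = 1
((~R | (R -> S)) & S) = min(1, 0.94) = 0.94
~((~R | (R -> S)) & S): Gödel ¬ of 0.94 = 0 (operand ≠ 0)
((Q | (S -> (R & R))) | ~((~R | (R -> S)) & S)) = max(0.79, 0) = 0.79
((Q & R) | ((Q | (S -> (R & R))) | ~((~R | (R -> S)) & S))) = max(0.51, 0.79) = 0.79

0.79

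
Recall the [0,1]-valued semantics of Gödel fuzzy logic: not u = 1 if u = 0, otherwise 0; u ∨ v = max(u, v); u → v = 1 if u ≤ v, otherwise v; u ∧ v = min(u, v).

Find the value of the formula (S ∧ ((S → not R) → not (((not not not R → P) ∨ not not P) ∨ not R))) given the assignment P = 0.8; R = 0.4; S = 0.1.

not R: Gödel ¬ of 0.4 = 0 (operand ≠ 0)
(S → not R): 0.1 > 0, so result = 0
not R: Gödel ¬ of 0.4 = 0 (operand ≠ 0)
not not R: Gödel ¬ of 0 = 1 (operand is 0)
not not not R: Gödel ¬ of 1 = 0 (operand ≠ 0)
(not not not R → P): 0 ≤ 0.8, so result = 1
not P: Gödel ¬ of 0.8 = 0 (operand ≠ 0)
not not P: Gödel ¬ of 0 = 1 (operand is 0)
((not not not R → P) ∨ not not P) = max(1, 1) = 1
not R: Gödel ¬ of 0.4 = 0 (operand ≠ 0)
(((not not not R → P) ∨ not not P) ∨ not R) = max(1, 0) = 1
not (((not not not R → P) ∨ not not P) ∨ not R): Gödel ¬ of 1 = 0 (operand ≠ 0)
((S → not R) → not (((not not not R → P) ∨ not not P) ∨ not R)): 0 ≤ 0, so result = 1
(S ∧ ((S → not R) → not (((not not not R → P) ∨ not not P) ∨ not R))) = min(0.1, 1) = 0.1

0.10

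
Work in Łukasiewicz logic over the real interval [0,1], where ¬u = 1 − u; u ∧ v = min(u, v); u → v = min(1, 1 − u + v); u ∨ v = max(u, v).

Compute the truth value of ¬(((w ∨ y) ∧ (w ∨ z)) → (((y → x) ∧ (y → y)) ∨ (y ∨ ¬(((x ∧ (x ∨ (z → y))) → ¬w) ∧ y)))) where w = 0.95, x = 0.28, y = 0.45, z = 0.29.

(w ∨ y) = max(0.95, 0.45) = 0.95
(w ∨ z) = max(0.95, 0.29) = 0.95
((w ∨ y) ∧ (w ∨ z)) = min(0.95, 0.95) = 0.95
(y → x): min(1, 1 − 0.45 + 0.28) = 0.83
(y → y): min(1, 1 − 0.45 + 0.45) = 1
((y → x) ∧ (y → y)) = min(0.83, 1) = 0.83
(z → y): min(1, 1 − 0.29 + 0.45) = 1
(x ∨ (z → y)) = max(0.28, 1) = 1
(x ∧ (x ∨ (z → y))) = min(0.28, 1) = 0.28
¬w: Łukasiewicz ¬ gives 1 − 0.95 = 0.05
((x ∧ (x ∨ (z → y))) → ¬w): min(1, 1 − 0.28 + 0.05) = 0.77
(((x ∧ (x ∨ (z → y))) → ¬w) ∧ y) = min(0.77, 0.45) = 0.45
¬(((x ∧ (x ∨ (z → y))) → ¬w) ∧ y): Łukasiewicz ¬ gives 1 − 0.45 = 0.55
(y ∨ ¬(((x ∧ (x ∨ (z → y))) → ¬w) ∧ y)) = max(0.45, 0.55) = 0.55
(((y → x) ∧ (y → y)) ∨ (y ∨ ¬(((x ∧ (x ∨ (z → y))) → ¬w) ∧ y))) = max(0.83, 0.55) = 0.83
(((w ∨ y) ∧ (w ∨ z)) → (((y → x) ∧ (y → y)) ∨ (y ∨ ¬(((x ∧ (x ∨ (z → y))) → ¬w) ∧ y)))): min(1, 1 − 0.95 + 0.83) = 0.88
¬(((w ∨ y) ∧ (w ∨ z)) → (((y → x) ∧ (y → y)) ∨ (y ∨ ¬(((x ∧ (x ∨ (z → y))) → ¬w) ∧ y)))): Łukasiewicz ¬ gives 1 − 0.88 = 0.12

0.12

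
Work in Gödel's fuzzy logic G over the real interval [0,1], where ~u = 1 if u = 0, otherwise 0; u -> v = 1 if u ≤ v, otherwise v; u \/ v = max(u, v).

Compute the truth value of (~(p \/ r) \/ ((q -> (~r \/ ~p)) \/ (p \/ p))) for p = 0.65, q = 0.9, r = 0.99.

(p \/ r) = max(0.65, 0.99) = 0.99
~(p \/ r): Gödel ¬ of 0.99 = 0 (operand ≠ 0)
~r: Gödel ¬ of 0.99 = 0 (operand ≠ 0)
~p: Gödel ¬ of 0.65 = 0 (operand ≠ 0)
(~r \/ ~p) = max(0, 0) = 0
(q -> (~r \/ ~p)): 0.9 > 0, so result = 0
(p \/ p) = max(0.65, 0.65) = 0.65
((q -> (~r \/ ~p)) \/ (p \/ p)) = max(0, 0.65) = 0.65
(~(p \/ r) \/ ((q -> (~r \/ ~p)) \/ (p \/ p))) = max(0, 0.65) = 0.65

0.65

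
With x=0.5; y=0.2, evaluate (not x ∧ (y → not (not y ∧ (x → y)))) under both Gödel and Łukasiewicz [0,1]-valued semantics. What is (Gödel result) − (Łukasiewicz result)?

Gödel evaluation:
  not x: Gödel ¬ of 0.5 = 0 (operand ≠ 0)
  not y: Gödel ¬ of 0.2 = 0 (operand ≠ 0)
  (x → y): 0.5 > 0.2, so result = 0.2
  (not y ∧ (x → y)) = min(0, 0.2) = 0
  not (not y ∧ (x → y)): Gödel ¬ of 0 = 1 (operand is 0)
  (y → not (not y ∧ (x → y))): 0.2 ≤ 1, so result = 1
  (not x ∧ (y → not (not y ∧ (x → y)))) = min(0, 1) = 0
  Gödel value = 0
Łukasiewicz evaluation:
  not x: Łukasiewicz ¬ gives 1 − 0.5 = 0.5
  not y: Łukasiewicz ¬ gives 1 − 0.2 = 0.8
  (x → y): min(1, 1 − 0.5 + 0.2) = 0.7
  (not y ∧ (x → y)) = min(0.8, 0.7) = 0.7
  not (not y ∧ (x → y)): Łukasiewicz ¬ gives 1 − 0.7 = 0.3
  (y → not (not y ∧ (x → y))): min(1, 1 − 0.2 + 0.3) = 1
  (not x ∧ (y → not (not y ∧ (x → y)))) = min(0.5, 1) = 0.5
  Łukasiewicz value = 0.5
Difference: 0 − 0.5 = -0.50

-0.50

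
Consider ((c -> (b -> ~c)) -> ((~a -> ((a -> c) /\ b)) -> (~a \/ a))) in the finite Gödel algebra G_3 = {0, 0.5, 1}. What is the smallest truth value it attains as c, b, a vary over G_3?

The minimum is attained at c = 0, b = 0, a = 0.5:
  ~c: Gödel ¬ of 0 = 1 (operand is 0)
  (b -> ~c): 0 ≤ 1, so result = 1
  (c -> (b -> ~c)): 0 ≤ 1, so result = 1
  ~a: Gödel ¬ of 0.5 = 0 (operand ≠ 0)
  (a -> c): 0.5 > 0, so result = 0
  ((a -> c) /\ b) = min(0, 0) = 0
  (~a -> ((a -> c) /\ b)): 0 ≤ 0, so result = 1
  ~a: Gödel ¬ of 0.5 = 0 (operand ≠ 0)
  (~a \/ a) = max(0, 0.5) = 0.5
  ((~a -> ((a -> c) /\ b)) -> (~a \/ a)): 1 > 0.5, so result = 0.5
  ((c -> (b -> ~c)) -> ((~a -> ((a -> c) /\ b)) -> (~a \/ a))): 1 > 0.5, so result = 0.5
Checking all 27 assignments confirms none give a value below 0.50.

0.50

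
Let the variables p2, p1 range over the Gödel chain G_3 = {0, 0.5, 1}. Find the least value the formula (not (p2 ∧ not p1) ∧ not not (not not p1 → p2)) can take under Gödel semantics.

0.00

The minimum is attained at p2 = 0, p1 = 0.5:
  not p1: Gödel ¬ of 0.5 = 0 (operand ≠ 0)
  (p2 ∧ not p1) = min(0, 0) = 0
  not (p2 ∧ not p1): Gödel ¬ of 0 = 1 (operand is 0)
  not p1: Gödel ¬ of 0.5 = 0 (operand ≠ 0)
  not not p1: Gödel ¬ of 0 = 1 (operand is 0)
  (not not p1 → p2): 1 > 0, so result = 0
  not (not not p1 → p2): Gödel ¬ of 0 = 1 (operand is 0)
  not not (not not p1 → p2): Gödel ¬ of 1 = 0 (operand ≠ 0)
  (not (p2 ∧ not p1) ∧ not not (not not p1 → p2)) = min(1, 0) = 0
Checking all 9 assignments confirms none give a value below 0.00.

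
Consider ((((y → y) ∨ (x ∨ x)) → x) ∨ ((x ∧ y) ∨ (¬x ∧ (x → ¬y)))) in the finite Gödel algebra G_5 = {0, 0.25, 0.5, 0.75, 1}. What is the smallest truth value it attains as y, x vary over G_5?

The minimum is attained at y = 0, x = 0.25:
  (y → y): 0 ≤ 0, so result = 1
  (x ∨ x) = max(0.25, 0.25) = 0.25
  ((y → y) ∨ (x ∨ x)) = max(1, 0.25) = 1
  (((y → y) ∨ (x ∨ x)) → x): 1 > 0.25, so result = 0.25
  (x ∧ y) = min(0.25, 0) = 0
  ¬x: Gödel ¬ of 0.25 = 0 (operand ≠ 0)
  ¬y: Gödel ¬ of 0 = 1 (operand is 0)
  (x → ¬y): 0.25 ≤ 1, so result = 1
  (¬x ∧ (x → ¬y)) = min(0, 1) = 0
  ((x ∧ y) ∨ (¬x ∧ (x → ¬y))) = max(0, 0) = 0
  ((((y → y) ∨ (x ∨ x)) → x) ∨ ((x ∧ y) ∨ (¬x ∧ (x → ¬y)))) = max(0.25, 0) = 0.25
Checking all 25 assignments confirms none give a value below 0.25.

0.25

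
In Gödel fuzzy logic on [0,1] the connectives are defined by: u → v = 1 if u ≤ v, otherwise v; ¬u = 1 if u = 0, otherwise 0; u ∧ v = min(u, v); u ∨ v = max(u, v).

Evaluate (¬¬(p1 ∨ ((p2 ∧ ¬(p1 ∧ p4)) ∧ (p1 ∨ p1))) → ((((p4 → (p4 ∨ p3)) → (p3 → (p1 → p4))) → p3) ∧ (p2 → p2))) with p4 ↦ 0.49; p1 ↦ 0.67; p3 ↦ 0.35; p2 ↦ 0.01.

0.35

(p1 ∧ p4) = min(0.67, 0.49) = 0.49
¬(p1 ∧ p4): Gödel ¬ of 0.49 = 0 (operand ≠ 0)
(p2 ∧ ¬(p1 ∧ p4)) = min(0.01, 0) = 0
(p1 ∨ p1) = max(0.67, 0.67) = 0.67
((p2 ∧ ¬(p1 ∧ p4)) ∧ (p1 ∨ p1)) = min(0, 0.67) = 0
(p1 ∨ ((p2 ∧ ¬(p1 ∧ p4)) ∧ (p1 ∨ p1))) = max(0.67, 0) = 0.67
¬(p1 ∨ ((p2 ∧ ¬(p1 ∧ p4)) ∧ (p1 ∨ p1))): Gödel ¬ of 0.67 = 0 (operand ≠ 0)
¬¬(p1 ∨ ((p2 ∧ ¬(p1 ∧ p4)) ∧ (p1 ∨ p1))): Gödel ¬ of 0 = 1 (operand is 0)
(p4 ∨ p3) = max(0.49, 0.35) = 0.49
(p4 → (p4 ∨ p3)): 0.49 ≤ 0.49, so result = 1
(p1 → p4): 0.67 > 0.49, so result = 0.49
(p3 → (p1 → p4)): 0.35 ≤ 0.49, so result = 1
((p4 → (p4 ∨ p3)) → (p3 → (p1 → p4))): 1 ≤ 1, so result = 1
(((p4 → (p4 ∨ p3)) → (p3 → (p1 → p4))) → p3): 1 > 0.35, so result = 0.35
(p2 → p2): 0.01 ≤ 0.01, so result = 1
((((p4 → (p4 ∨ p3)) → (p3 → (p1 → p4))) → p3) ∧ (p2 → p2)) = min(0.35, 1) = 0.35
(¬¬(p1 ∨ ((p2 ∧ ¬(p1 ∧ p4)) ∧ (p1 ∨ p1))) → ((((p4 → (p4 ∨ p3)) → (p3 → (p1 → p4))) → p3) ∧ (p2 → p2))): 1 > 0.35, so result = 0.35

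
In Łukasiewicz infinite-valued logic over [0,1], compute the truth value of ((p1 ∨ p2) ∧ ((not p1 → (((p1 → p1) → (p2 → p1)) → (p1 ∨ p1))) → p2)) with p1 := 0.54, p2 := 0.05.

(p1 ∨ p2) = max(0.54, 0.05) = 0.54
not p1: Łukasiewicz ¬ gives 1 − 0.54 = 0.46
(p1 → p1): min(1, 1 − 0.54 + 0.54) = 1
(p2 → p1): min(1, 1 − 0.05 + 0.54) = 1
((p1 → p1) → (p2 → p1)): min(1, 1 − 1 + 1) = 1
(p1 ∨ p1) = max(0.54, 0.54) = 0.54
(((p1 → p1) → (p2 → p1)) → (p1 ∨ p1)): min(1, 1 − 1 + 0.54) = 0.54
(not p1 → (((p1 → p1) → (p2 → p1)) → (p1 ∨ p1))): min(1, 1 − 0.46 + 0.54) = 1
((not p1 → (((p1 → p1) → (p2 → p1)) → (p1 ∨ p1))) → p2): min(1, 1 − 1 + 0.05) = 0.05
((p1 ∨ p2) ∧ ((not p1 → (((p1 → p1) → (p2 → p1)) → (p1 ∨ p1))) → p2)) = min(0.54, 0.05) = 0.05

0.05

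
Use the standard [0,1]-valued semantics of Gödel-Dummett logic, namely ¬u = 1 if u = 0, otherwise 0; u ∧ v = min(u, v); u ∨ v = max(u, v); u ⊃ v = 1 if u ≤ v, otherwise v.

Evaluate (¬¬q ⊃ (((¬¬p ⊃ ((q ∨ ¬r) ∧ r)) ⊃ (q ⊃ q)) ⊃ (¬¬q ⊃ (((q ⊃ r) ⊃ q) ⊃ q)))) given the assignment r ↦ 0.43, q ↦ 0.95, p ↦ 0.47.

¬q: Gödel ¬ of 0.95 = 0 (operand ≠ 0)
¬¬q: Gödel ¬ of 0 = 1 (operand is 0)
¬p: Gödel ¬ of 0.47 = 0 (operand ≠ 0)
¬¬p: Gödel ¬ of 0 = 1 (operand is 0)
¬r: Gödel ¬ of 0.43 = 0 (operand ≠ 0)
(q ∨ ¬r) = max(0.95, 0) = 0.95
((q ∨ ¬r) ∧ r) = min(0.95, 0.43) = 0.43
(¬¬p ⊃ ((q ∨ ¬r) ∧ r)): 1 > 0.43, so result = 0.43
(q ⊃ q): 0.95 ≤ 0.95, so result = 1
((¬¬p ⊃ ((q ∨ ¬r) ∧ r)) ⊃ (q ⊃ q)): 0.43 ≤ 1, so result = 1
¬q: Gödel ¬ of 0.95 = 0 (operand ≠ 0)
¬¬q: Gödel ¬ of 0 = 1 (operand is 0)
(q ⊃ r): 0.95 > 0.43, so result = 0.43
((q ⊃ r) ⊃ q): 0.43 ≤ 0.95, so result = 1
(((q ⊃ r) ⊃ q) ⊃ q): 1 > 0.95, so result = 0.95
(¬¬q ⊃ (((q ⊃ r) ⊃ q) ⊃ q)): 1 > 0.95, so result = 0.95
(((¬¬p ⊃ ((q ∨ ¬r) ∧ r)) ⊃ (q ⊃ q)) ⊃ (¬¬q ⊃ (((q ⊃ r) ⊃ q) ⊃ q))): 1 > 0.95, so result = 0.95
(¬¬q ⊃ (((¬¬p ⊃ ((q ∨ ¬r) ∧ r)) ⊃ (q ⊃ q)) ⊃ (¬¬q ⊃ (((q ⊃ r) ⊃ q) ⊃ q)))): 1 > 0.95, so result = 0.95

0.95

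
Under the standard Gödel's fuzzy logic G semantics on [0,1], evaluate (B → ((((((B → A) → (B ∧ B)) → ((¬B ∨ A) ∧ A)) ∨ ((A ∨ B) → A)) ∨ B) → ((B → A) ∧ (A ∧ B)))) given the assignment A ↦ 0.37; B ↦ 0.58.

(B → A): 0.58 > 0.37, so result = 0.37
(B ∧ B) = min(0.58, 0.58) = 0.58
((B → A) → (B ∧ B)): 0.37 ≤ 0.58, so result = 1
¬B: Gödel ¬ of 0.58 = 0 (operand ≠ 0)
(¬B ∨ A) = max(0, 0.37) = 0.37
((¬B ∨ A) ∧ A) = min(0.37, 0.37) = 0.37
(((B → A) → (B ∧ B)) → ((¬B ∨ A) ∧ A)): 1 > 0.37, so result = 0.37
(A ∨ B) = max(0.37, 0.58) = 0.58
((A ∨ B) → A): 0.58 > 0.37, so result = 0.37
((((B → A) → (B ∧ B)) → ((¬B ∨ A) ∧ A)) ∨ ((A ∨ B) → A)) = max(0.37, 0.37) = 0.37
(((((B → A) → (B ∧ B)) → ((¬B ∨ A) ∧ A)) ∨ ((A ∨ B) → A)) ∨ B) = max(0.37, 0.58) = 0.58
(B → A): 0.58 > 0.37, so result = 0.37
(A ∧ B) = min(0.37, 0.58) = 0.37
((B → A) ∧ (A ∧ B)) = min(0.37, 0.37) = 0.37
((((((B → A) → (B ∧ B)) → ((¬B ∨ A) ∧ A)) ∨ ((A ∨ B) → A)) ∨ B) → ((B → A) ∧ (A ∧ B))): 0.58 > 0.37, so result = 0.37
(B → ((((((B → A) → (B ∧ B)) → ((¬B ∨ A) ∧ A)) ∨ ((A ∨ B) → A)) ∨ B) → ((B → A) ∧ (A ∧ B)))): 0.58 > 0.37, so result = 0.37

0.37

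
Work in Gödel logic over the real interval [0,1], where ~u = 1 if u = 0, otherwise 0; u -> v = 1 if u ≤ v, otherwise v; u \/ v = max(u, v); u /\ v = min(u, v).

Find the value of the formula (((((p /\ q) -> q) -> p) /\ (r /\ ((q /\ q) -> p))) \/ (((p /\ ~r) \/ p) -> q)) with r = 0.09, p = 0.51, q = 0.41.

(p /\ q) = min(0.51, 0.41) = 0.41
((p /\ q) -> q): 0.41 ≤ 0.41, so result = 1
(((p /\ q) -> q) -> p): 1 > 0.51, so result = 0.51
(q /\ q) = min(0.41, 0.41) = 0.41
((q /\ q) -> p): 0.41 ≤ 0.51, so result = 1
(r /\ ((q /\ q) -> p)) = min(0.09, 1) = 0.09
((((p /\ q) -> q) -> p) /\ (r /\ ((q /\ q) -> p))) = min(0.51, 0.09) = 0.09
~r: Gödel ¬ of 0.09 = 0 (operand ≠ 0)
(p /\ ~r) = min(0.51, 0) = 0
((p /\ ~r) \/ p) = max(0, 0.51) = 0.51
(((p /\ ~r) \/ p) -> q): 0.51 > 0.41, so result = 0.41
(((((p /\ q) -> q) -> p) /\ (r /\ ((q /\ q) -> p))) \/ (((p /\ ~r) \/ p) -> q)) = max(0.09, 0.41) = 0.41

0.41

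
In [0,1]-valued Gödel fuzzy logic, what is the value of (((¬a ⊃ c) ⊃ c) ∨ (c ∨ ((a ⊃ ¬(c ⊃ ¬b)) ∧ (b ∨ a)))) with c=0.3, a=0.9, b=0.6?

0.90

¬a: Gödel ¬ of 0.9 = 0 (operand ≠ 0)
(¬a ⊃ c): 0 ≤ 0.3, so result = 1
((¬a ⊃ c) ⊃ c): 1 > 0.3, so result = 0.3
¬b: Gödel ¬ of 0.6 = 0 (operand ≠ 0)
(c ⊃ ¬b): 0.3 > 0, so result = 0
¬(c ⊃ ¬b): Gödel ¬ of 0 = 1 (operand is 0)
(a ⊃ ¬(c ⊃ ¬b)): 0.9 ≤ 1, so result = 1
(b ∨ a) = max(0.6, 0.9) = 0.9
((a ⊃ ¬(c ⊃ ¬b)) ∧ (b ∨ a)) = min(1, 0.9) = 0.9
(c ∨ ((a ⊃ ¬(c ⊃ ¬b)) ∧ (b ∨ a))) = max(0.3, 0.9) = 0.9
(((¬a ⊃ c) ⊃ c) ∨ (c ∨ ((a ⊃ ¬(c ⊃ ¬b)) ∧ (b ∨ a)))) = max(0.3, 0.9) = 0.9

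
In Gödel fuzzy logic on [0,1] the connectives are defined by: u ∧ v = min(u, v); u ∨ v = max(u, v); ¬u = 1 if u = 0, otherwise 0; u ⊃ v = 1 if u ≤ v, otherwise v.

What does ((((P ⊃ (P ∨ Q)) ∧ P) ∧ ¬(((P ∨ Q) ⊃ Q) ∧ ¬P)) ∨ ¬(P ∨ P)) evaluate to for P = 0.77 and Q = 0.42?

(P ∨ Q) = max(0.77, 0.42) = 0.77
(P ⊃ (P ∨ Q)): 0.77 ≤ 0.77, so result = 1
((P ⊃ (P ∨ Q)) ∧ P) = min(1, 0.77) = 0.77
(P ∨ Q) = max(0.77, 0.42) = 0.77
((P ∨ Q) ⊃ Q): 0.77 > 0.42, so result = 0.42
¬P: Gödel ¬ of 0.77 = 0 (operand ≠ 0)
(((P ∨ Q) ⊃ Q) ∧ ¬P) = min(0.42, 0) = 0
¬(((P ∨ Q) ⊃ Q) ∧ ¬P): Gödel ¬ of 0 = 1 (operand is 0)
(((P ⊃ (P ∨ Q)) ∧ P) ∧ ¬(((P ∨ Q) ⊃ Q) ∧ ¬P)) = min(0.77, 1) = 0.77
(P ∨ P) = max(0.77, 0.77) = 0.77
¬(P ∨ P): Gödel ¬ of 0.77 = 0 (operand ≠ 0)
((((P ⊃ (P ∨ Q)) ∧ P) ∧ ¬(((P ∨ Q) ⊃ Q) ∧ ¬P)) ∨ ¬(P ∨ P)) = max(0.77, 0) = 0.77

0.77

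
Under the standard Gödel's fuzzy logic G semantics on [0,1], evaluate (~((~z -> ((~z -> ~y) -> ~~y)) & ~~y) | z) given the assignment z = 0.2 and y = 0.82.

0.20

~z: Gödel ¬ of 0.2 = 0 (operand ≠ 0)
~z: Gödel ¬ of 0.2 = 0 (operand ≠ 0)
~y: Gödel ¬ of 0.82 = 0 (operand ≠ 0)
(~z -> ~y): 0 ≤ 0, so result = 1
~y: Gödel ¬ of 0.82 = 0 (operand ≠ 0)
~~y: Gödel ¬ of 0 = 1 (operand is 0)
((~z -> ~y) -> ~~y): 1 ≤ 1, so result = 1
(~z -> ((~z -> ~y) -> ~~y)): 0 ≤ 1, so result = 1
~y: Gödel ¬ of 0.82 = 0 (operand ≠ 0)
~~y: Gödel ¬ of 0 = 1 (operand is 0)
((~z -> ((~z -> ~y) -> ~~y)) & ~~y) = min(1, 1) = 1
~((~z -> ((~z -> ~y) -> ~~y)) & ~~y): Gödel ¬ of 1 = 0 (operand ≠ 0)
(~((~z -> ((~z -> ~y) -> ~~y)) & ~~y) | z) = max(0, 0.2) = 0.2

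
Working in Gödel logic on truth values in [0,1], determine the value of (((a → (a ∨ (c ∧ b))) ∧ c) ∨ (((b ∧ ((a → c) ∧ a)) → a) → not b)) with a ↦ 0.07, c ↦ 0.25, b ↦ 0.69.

(c ∧ b) = min(0.25, 0.69) = 0.25
(a ∨ (c ∧ b)) = max(0.07, 0.25) = 0.25
(a → (a ∨ (c ∧ b))): 0.07 ≤ 0.25, so result = 1
((a → (a ∨ (c ∧ b))) ∧ c) = min(1, 0.25) = 0.25
(a → c): 0.07 ≤ 0.25, so result = 1
((a → c) ∧ a) = min(1, 0.07) = 0.07
(b ∧ ((a → c) ∧ a)) = min(0.69, 0.07) = 0.07
((b ∧ ((a → c) ∧ a)) → a): 0.07 ≤ 0.07, so result = 1
not b: Gödel ¬ of 0.69 = 0 (operand ≠ 0)
(((b ∧ ((a → c) ∧ a)) → a) → not b): 1 > 0, so result = 0
(((a → (a ∨ (c ∧ b))) ∧ c) ∨ (((b ∧ ((a → c) ∧ a)) → a) → not b)) = max(0.25, 0) = 0.25

0.25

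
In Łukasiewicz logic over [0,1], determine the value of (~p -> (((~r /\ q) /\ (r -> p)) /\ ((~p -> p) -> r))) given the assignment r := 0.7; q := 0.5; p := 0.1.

0.40

~p: Łukasiewicz ¬ gives 1 − 0.1 = 0.9
~r: Łukasiewicz ¬ gives 1 − 0.7 = 0.3
(~r /\ q) = min(0.3, 0.5) = 0.3
(r -> p): min(1, 1 − 0.7 + 0.1) = 0.4
((~r /\ q) /\ (r -> p)) = min(0.3, 0.4) = 0.3
~p: Łukasiewicz ¬ gives 1 − 0.1 = 0.9
(~p -> p): min(1, 1 − 0.9 + 0.1) = 0.2
((~p -> p) -> r): min(1, 1 − 0.2 + 0.7) = 1
(((~r /\ q) /\ (r -> p)) /\ ((~p -> p) -> r)) = min(0.3, 1) = 0.3
(~p -> (((~r /\ q) /\ (r -> p)) /\ ((~p -> p) -> r))): min(1, 1 − 0.9 + 0.3) = 0.4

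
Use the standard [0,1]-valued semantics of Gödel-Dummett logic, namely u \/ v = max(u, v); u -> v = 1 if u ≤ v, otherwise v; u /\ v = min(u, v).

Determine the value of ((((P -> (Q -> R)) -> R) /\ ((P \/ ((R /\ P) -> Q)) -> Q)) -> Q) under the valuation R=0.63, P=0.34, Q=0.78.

(Q -> R): 0.78 > 0.63, so result = 0.63
(P -> (Q -> R)): 0.34 ≤ 0.63, so result = 1
((P -> (Q -> R)) -> R): 1 > 0.63, so result = 0.63
(R /\ P) = min(0.63, 0.34) = 0.34
((R /\ P) -> Q): 0.34 ≤ 0.78, so result = 1
(P \/ ((R /\ P) -> Q)) = max(0.34, 1) = 1
((P \/ ((R /\ P) -> Q)) -> Q): 1 > 0.78, so result = 0.78
(((P -> (Q -> R)) -> R) /\ ((P \/ ((R /\ P) -> Q)) -> Q)) = min(0.63, 0.78) = 0.63
((((P -> (Q -> R)) -> R) /\ ((P \/ ((R /\ P) -> Q)) -> Q)) -> Q): 0.63 ≤ 0.78, so result = 1

1.00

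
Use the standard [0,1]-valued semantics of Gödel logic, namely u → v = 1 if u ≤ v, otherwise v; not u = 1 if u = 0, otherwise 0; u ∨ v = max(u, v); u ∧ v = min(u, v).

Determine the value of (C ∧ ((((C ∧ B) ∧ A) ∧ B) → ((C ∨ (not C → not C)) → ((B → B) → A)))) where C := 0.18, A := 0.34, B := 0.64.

(C ∧ B) = min(0.18, 0.64) = 0.18
((C ∧ B) ∧ A) = min(0.18, 0.34) = 0.18
(((C ∧ B) ∧ A) ∧ B) = min(0.18, 0.64) = 0.18
not C: Gödel ¬ of 0.18 = 0 (operand ≠ 0)
not C: Gödel ¬ of 0.18 = 0 (operand ≠ 0)
(not C → not C): 0 ≤ 0, so result = 1
(C ∨ (not C → not C)) = max(0.18, 1) = 1
(B → B): 0.64 ≤ 0.64, so result = 1
((B → B) → A): 1 > 0.34, so result = 0.34
((C ∨ (not C → not C)) → ((B → B) → A)): 1 > 0.34, so result = 0.34
((((C ∧ B) ∧ A) ∧ B) → ((C ∨ (not C → not C)) → ((B → B) → A))): 0.18 ≤ 0.34, so result = 1
(C ∧ ((((C ∧ B) ∧ A) ∧ B) → ((C ∨ (not C → not C)) → ((B → B) → A)))) = min(0.18, 1) = 0.18

0.18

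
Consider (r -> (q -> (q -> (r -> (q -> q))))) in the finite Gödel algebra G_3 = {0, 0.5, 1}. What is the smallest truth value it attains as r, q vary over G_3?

Every assignment gives 1. For instance at r = 0, q = 0:
  (q -> q): 0 ≤ 0, so result = 1
  (r -> (q -> q)): 0 ≤ 1, so result = 1
  (q -> (r -> (q -> q))): 0 ≤ 1, so result = 1
  (q -> (q -> (r -> (q -> q)))): 0 ≤ 1, so result = 1
  (r -> (q -> (q -> (r -> (q -> q))))): 0 ≤ 1, so result = 1
All 9 assignments give value 1 — the formula is a G_3-tautology.

1.00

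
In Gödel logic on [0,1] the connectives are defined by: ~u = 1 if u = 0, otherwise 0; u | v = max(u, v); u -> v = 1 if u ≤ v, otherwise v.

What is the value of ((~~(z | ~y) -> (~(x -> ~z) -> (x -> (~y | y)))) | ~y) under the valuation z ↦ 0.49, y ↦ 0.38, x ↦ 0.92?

0.38

~y: Gödel ¬ of 0.38 = 0 (operand ≠ 0)
(z | ~y) = max(0.49, 0) = 0.49
~(z | ~y): Gödel ¬ of 0.49 = 0 (operand ≠ 0)
~~(z | ~y): Gödel ¬ of 0 = 1 (operand is 0)
~z: Gödel ¬ of 0.49 = 0 (operand ≠ 0)
(x -> ~z): 0.92 > 0, so result = 0
~(x -> ~z): Gödel ¬ of 0 = 1 (operand is 0)
~y: Gödel ¬ of 0.38 = 0 (operand ≠ 0)
(~y | y) = max(0, 0.38) = 0.38
(x -> (~y | y)): 0.92 > 0.38, so result = 0.38
(~(x -> ~z) -> (x -> (~y | y))): 1 > 0.38, so result = 0.38
(~~(z | ~y) -> (~(x -> ~z) -> (x -> (~y | y)))): 1 > 0.38, so result = 0.38
~y: Gödel ¬ of 0.38 = 0 (operand ≠ 0)
((~~(z | ~y) -> (~(x -> ~z) -> (x -> (~y | y)))) | ~y) = max(0.38, 0) = 0.38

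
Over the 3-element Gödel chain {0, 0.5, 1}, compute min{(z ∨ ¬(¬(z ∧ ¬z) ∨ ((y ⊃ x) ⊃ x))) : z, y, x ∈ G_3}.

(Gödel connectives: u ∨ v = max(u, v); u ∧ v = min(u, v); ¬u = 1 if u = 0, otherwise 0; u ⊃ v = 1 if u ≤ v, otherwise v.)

0.00

The minimum is attained at z = 0, y = 0, x = 0:
  ¬z: Gödel ¬ of 0 = 1 (operand is 0)
  (z ∧ ¬z) = min(0, 1) = 0
  ¬(z ∧ ¬z): Gödel ¬ of 0 = 1 (operand is 0)
  (y ⊃ x): 0 ≤ 0, so result = 1
  ((y ⊃ x) ⊃ x): 1 > 0, so result = 0
  (¬(z ∧ ¬z) ∨ ((y ⊃ x) ⊃ x)) = max(1, 0) = 1
  ¬(¬(z ∧ ¬z) ∨ ((y ⊃ x) ⊃ x)): Gödel ¬ of 1 = 0 (operand ≠ 0)
  (z ∨ ¬(¬(z ∧ ¬z) ∨ ((y ⊃ x) ⊃ x))) = max(0, 0) = 0
Checking all 27 assignments confirms none give a value below 0.00.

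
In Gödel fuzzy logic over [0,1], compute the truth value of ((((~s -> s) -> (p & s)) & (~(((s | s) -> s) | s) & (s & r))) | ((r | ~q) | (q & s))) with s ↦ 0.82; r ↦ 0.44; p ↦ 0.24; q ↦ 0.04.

~s: Gödel ¬ of 0.82 = 0 (operand ≠ 0)
(~s -> s): 0 ≤ 0.82, so result = 1
(p & s) = min(0.24, 0.82) = 0.24
((~s -> s) -> (p & s)): 1 > 0.24, so result = 0.24
(s | s) = max(0.82, 0.82) = 0.82
((s | s) -> s): 0.82 ≤ 0.82, so result = 1
(((s | s) -> s) | s) = max(1, 0.82) = 1
~(((s | s) -> s) | s): Gödel ¬ of 1 = 0 (operand ≠ 0)
(s & r) = min(0.82, 0.44) = 0.44
(~(((s | s) -> s) | s) & (s & r)) = min(0, 0.44) = 0
(((~s -> s) -> (p & s)) & (~(((s | s) -> s) | s) & (s & r))) = min(0.24, 0) = 0
~q: Gödel ¬ of 0.04 = 0 (operand ≠ 0)
(r | ~q) = max(0.44, 0) = 0.44
(q & s) = min(0.04, 0.82) = 0.04
((r | ~q) | (q & s)) = max(0.44, 0.04) = 0.44
((((~s -> s) -> (p & s)) & (~(((s | s) -> s) | s) & (s & r))) | ((r | ~q) | (q & s))) = max(0, 0.44) = 0.44

0.44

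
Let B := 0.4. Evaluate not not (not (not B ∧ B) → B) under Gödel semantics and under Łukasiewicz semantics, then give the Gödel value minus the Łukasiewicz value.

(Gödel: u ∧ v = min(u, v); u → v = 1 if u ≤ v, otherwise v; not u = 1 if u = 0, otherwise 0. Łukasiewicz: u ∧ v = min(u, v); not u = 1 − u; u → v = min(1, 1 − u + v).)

Gödel evaluation:
  not B: Gödel ¬ of 0.4 = 0 (operand ≠ 0)
  (not B ∧ B) = min(0, 0.4) = 0
  not (not B ∧ B): Gödel ¬ of 0 = 1 (operand is 0)
  (not (not B ∧ B) → B): 1 > 0.4, so result = 0.4
  not (not (not B ∧ B) → B): Gödel ¬ of 0.4 = 0 (operand ≠ 0)
  not not (not (not B ∧ B) → B): Gödel ¬ of 0 = 1 (operand is 0)
  Gödel value = 1
Łukasiewicz evaluation:
  not B: Łukasiewicz ¬ gives 1 − 0.4 = 0.6
  (not B ∧ B) = min(0.6, 0.4) = 0.4
  not (not B ∧ B): Łukasiewicz ¬ gives 1 − 0.4 = 0.6
  (not (not B ∧ B) → B): min(1, 1 − 0.6 + 0.4) = 0.8
  not (not (not B ∧ B) → B): Łukasiewicz ¬ gives 1 − 0.8 = 0.2
  not not (not (not B ∧ B) → B): Łukasiewicz ¬ gives 1 − 0.2 = 0.8
  Łukasiewicz value = 0.8
Difference: 1 − 0.8 = 0.20

0.20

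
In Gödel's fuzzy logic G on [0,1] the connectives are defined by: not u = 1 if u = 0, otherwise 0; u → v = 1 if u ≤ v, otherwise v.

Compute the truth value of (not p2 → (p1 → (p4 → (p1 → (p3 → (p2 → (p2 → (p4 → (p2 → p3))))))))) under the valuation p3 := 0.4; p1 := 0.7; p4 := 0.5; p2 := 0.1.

not p2: Gödel ¬ of 0.1 = 0 (operand ≠ 0)
(p2 → p3): 0.1 ≤ 0.4, so result = 1
(p4 → (p2 → p3)): 0.5 ≤ 1, so result = 1
(p2 → (p4 → (p2 → p3))): 0.1 ≤ 1, so result = 1
(p2 → (p2 → (p4 → (p2 → p3)))): 0.1 ≤ 1, so result = 1
(p3 → (p2 → (p2 → (p4 → (p2 → p3))))): 0.4 ≤ 1, so result = 1
(p1 → (p3 → (p2 → (p2 → (p4 → (p2 → p3)))))): 0.7 ≤ 1, so result = 1
(p4 → (p1 → (p3 → (p2 → (p2 → (p4 → (p2 → p3))))))): 0.5 ≤ 1, so result = 1
(p1 → (p4 → (p1 → (p3 → (p2 → (p2 → (p4 → (p2 → p3)))))))): 0.7 ≤ 1, so result = 1
(not p2 → (p1 → (p4 → (p1 → (p3 → (p2 → (p2 → (p4 → (p2 → p3))))))))): 0 ≤ 1, so result = 1

1.00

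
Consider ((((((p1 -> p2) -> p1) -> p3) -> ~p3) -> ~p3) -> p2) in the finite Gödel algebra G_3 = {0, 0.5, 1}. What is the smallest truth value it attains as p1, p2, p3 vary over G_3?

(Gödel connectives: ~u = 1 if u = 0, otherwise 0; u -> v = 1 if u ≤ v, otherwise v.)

0.00

The minimum is attained at p1 = 0, p2 = 0, p3 = 0:
  (p1 -> p2): 0 ≤ 0, so result = 1
  ((p1 -> p2) -> p1): 1 > 0, so result = 0
  (((p1 -> p2) -> p1) -> p3): 0 ≤ 0, so result = 1
  ~p3: Gödel ¬ of 0 = 1 (operand is 0)
  ((((p1 -> p2) -> p1) -> p3) -> ~p3): 1 ≤ 1, so result = 1
  ~p3: Gödel ¬ of 0 = 1 (operand is 0)
  (((((p1 -> p2) -> p1) -> p3) -> ~p3) -> ~p3): 1 ≤ 1, so result = 1
  ((((((p1 -> p2) -> p1) -> p3) -> ~p3) -> ~p3) -> p2): 1 > 0, so result = 0
Checking all 27 assignments confirms none give a value below 0.00.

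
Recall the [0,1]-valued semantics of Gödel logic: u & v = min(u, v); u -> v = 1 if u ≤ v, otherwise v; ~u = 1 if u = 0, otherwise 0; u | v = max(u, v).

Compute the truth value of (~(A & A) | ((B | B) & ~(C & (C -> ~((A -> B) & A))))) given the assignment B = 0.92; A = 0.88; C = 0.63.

(A & A) = min(0.88, 0.88) = 0.88
~(A & A): Gödel ¬ of 0.88 = 0 (operand ≠ 0)
(B | B) = max(0.92, 0.92) = 0.92
(A -> B): 0.88 ≤ 0.92, so result = 1
((A -> B) & A) = min(1, 0.88) = 0.88
~((A -> B) & A): Gödel ¬ of 0.88 = 0 (operand ≠ 0)
(C -> ~((A -> B) & A)): 0.63 > 0, so result = 0
(C & (C -> ~((A -> B) & A))) = min(0.63, 0) = 0
~(C & (C -> ~((A -> B) & A))): Gödel ¬ of 0 = 1 (operand is 0)
((B | B) & ~(C & (C -> ~((A -> B) & A)))) = min(0.92, 1) = 0.92
(~(A & A) | ((B | B) & ~(C & (C -> ~((A -> B) & A))))) = max(0, 0.92) = 0.92

0.92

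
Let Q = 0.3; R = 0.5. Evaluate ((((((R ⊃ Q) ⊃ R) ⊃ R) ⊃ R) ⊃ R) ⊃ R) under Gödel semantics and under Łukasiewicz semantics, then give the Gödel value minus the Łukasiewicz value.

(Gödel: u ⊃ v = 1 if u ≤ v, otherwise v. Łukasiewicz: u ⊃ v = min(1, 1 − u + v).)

0.30

Gödel evaluation:
  (R ⊃ Q): 0.5 > 0.3, so result = 0.3
  ((R ⊃ Q) ⊃ R): 0.3 ≤ 0.5, so result = 1
  (((R ⊃ Q) ⊃ R) ⊃ R): 1 > 0.5, so result = 0.5
  ((((R ⊃ Q) ⊃ R) ⊃ R) ⊃ R): 0.5 ≤ 0.5, so result = 1
  (((((R ⊃ Q) ⊃ R) ⊃ R) ⊃ R) ⊃ R): 1 > 0.5, so result = 0.5
  ((((((R ⊃ Q) ⊃ R) ⊃ R) ⊃ R) ⊃ R) ⊃ R): 0.5 ≤ 0.5, so result = 1
  Gödel value = 1
Łukasiewicz evaluation:
  (R ⊃ Q): min(1, 1 − 0.5 + 0.3) = 0.8
  ((R ⊃ Q) ⊃ R): min(1, 1 − 0.8 + 0.5) = 0.7
  (((R ⊃ Q) ⊃ R) ⊃ R): min(1, 1 − 0.7 + 0.5) = 0.8
  ((((R ⊃ Q) ⊃ R) ⊃ R) ⊃ R): min(1, 1 − 0.8 + 0.5) = 0.7
  (((((R ⊃ Q) ⊃ R) ⊃ R) ⊃ R) ⊃ R): min(1, 1 − 0.7 + 0.5) = 0.8
  ((((((R ⊃ Q) ⊃ R) ⊃ R) ⊃ R) ⊃ R) ⊃ R): min(1, 1 − 0.8 + 0.5) = 0.7
  Łukasiewicz value = 0.7
Difference: 1 − 0.7 = 0.30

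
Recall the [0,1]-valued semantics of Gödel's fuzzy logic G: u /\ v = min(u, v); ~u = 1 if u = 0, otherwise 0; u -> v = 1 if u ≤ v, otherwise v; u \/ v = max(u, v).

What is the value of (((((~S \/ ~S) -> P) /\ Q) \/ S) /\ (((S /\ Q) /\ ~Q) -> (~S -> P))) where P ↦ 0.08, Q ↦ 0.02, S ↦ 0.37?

0.37

~S: Gödel ¬ of 0.37 = 0 (operand ≠ 0)
~S: Gödel ¬ of 0.37 = 0 (operand ≠ 0)
(~S \/ ~S) = max(0, 0) = 0
((~S \/ ~S) -> P): 0 ≤ 0.08, so result = 1
(((~S \/ ~S) -> P) /\ Q) = min(1, 0.02) = 0.02
((((~S \/ ~S) -> P) /\ Q) \/ S) = max(0.02, 0.37) = 0.37
(S /\ Q) = min(0.37, 0.02) = 0.02
~Q: Gödel ¬ of 0.02 = 0 (operand ≠ 0)
((S /\ Q) /\ ~Q) = min(0.02, 0) = 0
~S: Gödel ¬ of 0.37 = 0 (operand ≠ 0)
(~S -> P): 0 ≤ 0.08, so result = 1
(((S /\ Q) /\ ~Q) -> (~S -> P)): 0 ≤ 1, so result = 1
(((((~S \/ ~S) -> P) /\ Q) \/ S) /\ (((S /\ Q) /\ ~Q) -> (~S -> P))) = min(0.37, 1) = 0.37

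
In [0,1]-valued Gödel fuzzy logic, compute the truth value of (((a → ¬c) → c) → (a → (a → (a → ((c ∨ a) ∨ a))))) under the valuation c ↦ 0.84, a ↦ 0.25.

¬c: Gödel ¬ of 0.84 = 0 (operand ≠ 0)
(a → ¬c): 0.25 > 0, so result = 0
((a → ¬c) → c): 0 ≤ 0.84, so result = 1
(c ∨ a) = max(0.84, 0.25) = 0.84
((c ∨ a) ∨ a) = max(0.84, 0.25) = 0.84
(a → ((c ∨ a) ∨ a)): 0.25 ≤ 0.84, so result = 1
(a → (a → ((c ∨ a) ∨ a))): 0.25 ≤ 1, so result = 1
(a → (a → (a → ((c ∨ a) ∨ a)))): 0.25 ≤ 1, so result = 1
(((a → ¬c) → c) → (a → (a → (a → ((c ∨ a) ∨ a))))): 1 ≤ 1, so result = 1

1.00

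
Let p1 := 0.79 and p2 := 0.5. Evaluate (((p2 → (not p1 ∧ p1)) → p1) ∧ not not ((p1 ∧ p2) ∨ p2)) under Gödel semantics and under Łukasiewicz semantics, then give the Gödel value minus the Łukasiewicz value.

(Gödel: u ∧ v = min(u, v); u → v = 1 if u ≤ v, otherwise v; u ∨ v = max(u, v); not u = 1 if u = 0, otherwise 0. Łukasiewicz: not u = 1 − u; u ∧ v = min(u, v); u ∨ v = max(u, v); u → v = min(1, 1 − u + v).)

Gödel evaluation:
  not p1: Gödel ¬ of 0.79 = 0 (operand ≠ 0)
  (not p1 ∧ p1) = min(0, 0.79) = 0
  (p2 → (not p1 ∧ p1)): 0.5 > 0, so result = 0
  ((p2 → (not p1 ∧ p1)) → p1): 0 ≤ 0.79, so result = 1
  (p1 ∧ p2) = min(0.79, 0.5) = 0.5
  ((p1 ∧ p2) ∨ p2) = max(0.5, 0.5) = 0.5
  not ((p1 ∧ p2) ∨ p2): Gödel ¬ of 0.5 = 0 (operand ≠ 0)
  not not ((p1 ∧ p2) ∨ p2): Gödel ¬ of 0 = 1 (operand is 0)
  (((p2 → (not p1 ∧ p1)) → p1) ∧ not not ((p1 ∧ p2) ∨ p2)) = min(1, 1) = 1
  Gödel value = 1
Łukasiewicz evaluation:
  not p1: Łukasiewicz ¬ gives 1 − 0.79 = 0.21
  (not p1 ∧ p1) = min(0.21, 0.79) = 0.21
  (p2 → (not p1 ∧ p1)): min(1, 1 − 0.5 + 0.21) = 0.71
  ((p2 → (not p1 ∧ p1)) → p1): min(1, 1 − 0.71 + 0.79) = 1
  (p1 ∧ p2) = min(0.79, 0.5) = 0.5
  ((p1 ∧ p2) ∨ p2) = max(0.5, 0.5) = 0.5
  not ((p1 ∧ p2) ∨ p2): Łukasiewicz ¬ gives 1 − 0.5 = 0.5
  not not ((p1 ∧ p2) ∨ p2): Łukasiewicz ¬ gives 1 − 0.5 = 0.5
  (((p2 → (not p1 ∧ p1)) → p1) ∧ not not ((p1 ∧ p2) ∨ p2)) = min(1, 0.5) = 0.5
  Łukasiewicz value = 0.5
Difference: 1 − 0.5 = 0.50

0.50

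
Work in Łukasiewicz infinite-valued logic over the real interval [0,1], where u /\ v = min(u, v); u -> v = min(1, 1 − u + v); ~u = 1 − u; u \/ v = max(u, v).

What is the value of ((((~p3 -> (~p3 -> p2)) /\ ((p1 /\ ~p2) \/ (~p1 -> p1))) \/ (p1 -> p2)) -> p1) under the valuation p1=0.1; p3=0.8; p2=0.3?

~p3: Łukasiewicz ¬ gives 1 − 0.8 = 0.2
~p3: Łukasiewicz ¬ gives 1 − 0.8 = 0.2
(~p3 -> p2): min(1, 1 − 0.2 + 0.3) = 1
(~p3 -> (~p3 -> p2)): min(1, 1 − 0.2 + 1) = 1
~p2: Łukasiewicz ¬ gives 1 − 0.3 = 0.7
(p1 /\ ~p2) = min(0.1, 0.7) = 0.1
~p1: Łukasiewicz ¬ gives 1 − 0.1 = 0.9
(~p1 -> p1): min(1, 1 − 0.9 + 0.1) = 0.2
((p1 /\ ~p2) \/ (~p1 -> p1)) = max(0.1, 0.2) = 0.2
((~p3 -> (~p3 -> p2)) /\ ((p1 /\ ~p2) \/ (~p1 -> p1))) = min(1, 0.2) = 0.2
(p1 -> p2): min(1, 1 − 0.1 + 0.3) = 1
(((~p3 -> (~p3 -> p2)) /\ ((p1 /\ ~p2) \/ (~p1 -> p1))) \/ (p1 -> p2)) = max(0.2, 1) = 1
((((~p3 -> (~p3 -> p2)) /\ ((p1 /\ ~p2) \/ (~p1 -> p1))) \/ (p1 -> p2)) -> p1): min(1, 1 − 1 + 0.1) = 0.1

0.10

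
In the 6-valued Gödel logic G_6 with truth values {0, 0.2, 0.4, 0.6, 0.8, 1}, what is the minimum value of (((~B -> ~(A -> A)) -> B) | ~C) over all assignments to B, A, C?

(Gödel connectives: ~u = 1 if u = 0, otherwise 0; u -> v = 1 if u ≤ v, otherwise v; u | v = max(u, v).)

0.20

The minimum is attained at B = 0.2, A = 0, C = 0.2:
  ~B: Gödel ¬ of 0.2 = 0 (operand ≠ 0)
  (A -> A): 0 ≤ 0, so result = 1
  ~(A -> A): Gödel ¬ of 1 = 0 (operand ≠ 0)
  (~B -> ~(A -> A)): 0 ≤ 0, so result = 1
  ((~B -> ~(A -> A)) -> B): 1 > 0.2, so result = 0.2
  ~C: Gödel ¬ of 0.2 = 0 (operand ≠ 0)
  (((~B -> ~(A -> A)) -> B) | ~C) = max(0.2, 0) = 0.2
Checking all 216 assignments confirms none give a value below 0.20.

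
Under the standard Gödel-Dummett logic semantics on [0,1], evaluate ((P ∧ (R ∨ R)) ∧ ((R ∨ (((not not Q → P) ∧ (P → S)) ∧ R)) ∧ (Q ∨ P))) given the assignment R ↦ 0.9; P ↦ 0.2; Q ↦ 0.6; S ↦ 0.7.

0.20

(R ∨ R) = max(0.9, 0.9) = 0.9
(P ∧ (R ∨ R)) = min(0.2, 0.9) = 0.2
not Q: Gödel ¬ of 0.6 = 0 (operand ≠ 0)
not not Q: Gödel ¬ of 0 = 1 (operand is 0)
(not not Q → P): 1 > 0.2, so result = 0.2
(P → S): 0.2 ≤ 0.7, so result = 1
((not not Q → P) ∧ (P → S)) = min(0.2, 1) = 0.2
(((not not Q → P) ∧ (P → S)) ∧ R) = min(0.2, 0.9) = 0.2
(R ∨ (((not not Q → P) ∧ (P → S)) ∧ R)) = max(0.9, 0.2) = 0.9
(Q ∨ P) = max(0.6, 0.2) = 0.6
((R ∨ (((not not Q → P) ∧ (P → S)) ∧ R)) ∧ (Q ∨ P)) = min(0.9, 0.6) = 0.6
((P ∧ (R ∨ R)) ∧ ((R ∨ (((not not Q → P) ∧ (P → S)) ∧ R)) ∧ (Q ∨ P))) = min(0.2, 0.6) = 0.2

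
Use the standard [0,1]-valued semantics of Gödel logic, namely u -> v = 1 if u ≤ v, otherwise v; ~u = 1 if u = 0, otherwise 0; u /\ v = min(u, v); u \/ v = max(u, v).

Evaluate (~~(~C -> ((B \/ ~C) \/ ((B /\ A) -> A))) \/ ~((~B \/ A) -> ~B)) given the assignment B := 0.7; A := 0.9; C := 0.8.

~C: Gödel ¬ of 0.8 = 0 (operand ≠ 0)
~C: Gödel ¬ of 0.8 = 0 (operand ≠ 0)
(B \/ ~C) = max(0.7, 0) = 0.7
(B /\ A) = min(0.7, 0.9) = 0.7
((B /\ A) -> A): 0.7 ≤ 0.9, so result = 1
((B \/ ~C) \/ ((B /\ A) -> A)) = max(0.7, 1) = 1
(~C -> ((B \/ ~C) \/ ((B /\ A) -> A))): 0 ≤ 1, so result = 1
~(~C -> ((B \/ ~C) \/ ((B /\ A) -> A))): Gödel ¬ of 1 = 0 (operand ≠ 0)
~~(~C -> ((B \/ ~C) \/ ((B /\ A) -> A))): Gödel ¬ of 0 = 1 (operand is 0)
~B: Gödel ¬ of 0.7 = 0 (operand ≠ 0)
(~B \/ A) = max(0, 0.9) = 0.9
~B: Gödel ¬ of 0.7 = 0 (operand ≠ 0)
((~B \/ A) -> ~B): 0.9 > 0, so result = 0
~((~B \/ A) -> ~B): Gödel ¬ of 0 = 1 (operand is 0)
(~~(~C -> ((B \/ ~C) \/ ((B /\ A) -> A))) \/ ~((~B \/ A) -> ~B)) = max(1, 1) = 1

1.00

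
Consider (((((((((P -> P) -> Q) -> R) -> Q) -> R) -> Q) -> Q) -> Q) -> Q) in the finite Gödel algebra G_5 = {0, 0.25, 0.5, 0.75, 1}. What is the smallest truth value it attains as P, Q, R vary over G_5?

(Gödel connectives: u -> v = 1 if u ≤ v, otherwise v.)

0.25

The minimum is attained at P = 0, Q = 0.25, R = 0:
  (P -> P): 0 ≤ 0, so result = 1
  ((P -> P) -> Q): 1 > 0.25, so result = 0.25
  (((P -> P) -> Q) -> R): 0.25 > 0, so result = 0
  ((((P -> P) -> Q) -> R) -> Q): 0 ≤ 0.25, so result = 1
  (((((P -> P) -> Q) -> R) -> Q) -> R): 1 > 0, so result = 0
  ((((((P -> P) -> Q) -> R) -> Q) -> R) -> Q): 0 ≤ 0.25, so result = 1
  (((((((P -> P) -> Q) -> R) -> Q) -> R) -> Q) -> Q): 1 > 0.25, so result = 0.25
  ((((((((P -> P) -> Q) -> R) -> Q) -> R) -> Q) -> Q) -> Q): 0.25 ≤ 0.25, so result = 1
  (((((((((P -> P) -> Q) -> R) -> Q) -> R) -> Q) -> Q) -> Q) -> Q): 1 > 0.25, so result = 0.25
Checking all 125 assignments confirms none give a value below 0.25.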